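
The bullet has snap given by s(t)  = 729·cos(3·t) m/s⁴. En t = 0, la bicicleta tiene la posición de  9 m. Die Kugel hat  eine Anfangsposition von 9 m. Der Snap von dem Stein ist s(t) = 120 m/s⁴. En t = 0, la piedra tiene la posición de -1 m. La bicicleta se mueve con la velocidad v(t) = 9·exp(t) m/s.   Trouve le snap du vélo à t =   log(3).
En partant de la vitesse v(t) = 9·exp(t), nous prenons 3 dérivées. En prenant d/dt de v(t), nous trouvons a(t) = 9·exp(t). La dérivée de l'accélération donne le jerk: j(t) = 9·exp(t). En prenant d/dt de j(t), nous trouvons s(t) = 9·exp(t). De l'équation du snap s(t) = 9·exp(t), nous substituons t = log(3) pour obtenir s = 27.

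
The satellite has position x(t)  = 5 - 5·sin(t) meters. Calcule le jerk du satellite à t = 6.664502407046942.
Pour résoudre ceci, nous devons prendre 3 dérivées de notre équation de la position x(t) = 5 - 5·sin(t). La dérivée de la position donne la vitesse: v(t) = -5·cos(t). En prenant d/dt de v(t), nous trouvons a(t) = 5·sin(t). En dérivant l'accélération, nous obtenons le jerk: j(t) = 5·cos(t). Nous avons le jerk j(t) = 5·cos(t). En substituant t = 6.664502407046942: j(6.664502407046942) = 4.64087645457684.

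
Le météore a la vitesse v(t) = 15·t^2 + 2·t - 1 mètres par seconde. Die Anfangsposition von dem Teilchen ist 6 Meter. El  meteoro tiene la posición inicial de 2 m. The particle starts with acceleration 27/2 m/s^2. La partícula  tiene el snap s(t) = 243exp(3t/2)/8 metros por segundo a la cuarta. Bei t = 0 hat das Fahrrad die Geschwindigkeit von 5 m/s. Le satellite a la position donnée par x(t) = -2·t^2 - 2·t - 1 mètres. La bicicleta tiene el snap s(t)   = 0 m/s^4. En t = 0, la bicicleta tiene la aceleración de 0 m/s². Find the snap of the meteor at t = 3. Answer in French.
Nous devons dériver notre équation de la vitesse v(t) = 15·t^2 + 2·t - 1 3 fois. En prenant d/dt de v(t), nous trouvons a(t) = 30·t + 2. La dérivée de l'accélération donne le jerk: j(t) = 30. En prenant d/dt de j(t), nous trouvons s(t) = 0. Nous avons le snap s(t) = 0. En substituant t = 3: s(3) = 0.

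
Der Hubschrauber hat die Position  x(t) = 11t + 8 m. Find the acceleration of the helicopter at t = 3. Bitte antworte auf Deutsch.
Wir müssen unsere Gleichung für die Position x(t) = 11·t + 8 2-mal ableiten. Die Ableitung von der Position ergibt die Geschwindigkeit: v(t) = 11. Durch Ableiten von der Geschwindigkeit erhalten wir die Beschleunigung: a(t) = 0. Mit a(t) = 0 und Einsetzen von t = 3, finden wir a = 0.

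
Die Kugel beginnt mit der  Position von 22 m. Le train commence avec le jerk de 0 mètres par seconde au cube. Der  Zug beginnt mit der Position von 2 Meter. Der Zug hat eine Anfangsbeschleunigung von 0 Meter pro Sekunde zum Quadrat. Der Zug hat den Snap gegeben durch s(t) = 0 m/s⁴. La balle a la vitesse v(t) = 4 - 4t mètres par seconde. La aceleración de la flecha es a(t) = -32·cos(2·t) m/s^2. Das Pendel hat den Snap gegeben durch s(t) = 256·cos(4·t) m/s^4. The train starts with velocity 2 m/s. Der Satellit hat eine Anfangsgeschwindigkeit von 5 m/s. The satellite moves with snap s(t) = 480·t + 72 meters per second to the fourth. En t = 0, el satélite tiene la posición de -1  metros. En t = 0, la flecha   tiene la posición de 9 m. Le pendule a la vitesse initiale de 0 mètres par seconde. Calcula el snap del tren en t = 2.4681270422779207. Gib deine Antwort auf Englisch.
Using s(t) = 0 and substituting t = 2.4681270422779207, we find s = 0.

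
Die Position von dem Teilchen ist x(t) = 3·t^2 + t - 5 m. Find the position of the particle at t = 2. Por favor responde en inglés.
Using x(t) = 3·t^2 + t - 5 and substituting t = 2, we find x = 9.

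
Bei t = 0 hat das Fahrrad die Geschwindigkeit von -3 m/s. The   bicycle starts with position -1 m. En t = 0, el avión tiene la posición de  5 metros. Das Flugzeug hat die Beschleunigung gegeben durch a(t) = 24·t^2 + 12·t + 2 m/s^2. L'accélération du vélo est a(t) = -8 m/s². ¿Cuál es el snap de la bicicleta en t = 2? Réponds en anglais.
Starting from acceleration a(t) = -8, we take 2 derivatives. Taking d/dt of a(t), we find j(t) = 0. Taking d/dt of j(t), we find s(t) = 0. Using s(t) = 0 and substituting t = 2, we find s = 0.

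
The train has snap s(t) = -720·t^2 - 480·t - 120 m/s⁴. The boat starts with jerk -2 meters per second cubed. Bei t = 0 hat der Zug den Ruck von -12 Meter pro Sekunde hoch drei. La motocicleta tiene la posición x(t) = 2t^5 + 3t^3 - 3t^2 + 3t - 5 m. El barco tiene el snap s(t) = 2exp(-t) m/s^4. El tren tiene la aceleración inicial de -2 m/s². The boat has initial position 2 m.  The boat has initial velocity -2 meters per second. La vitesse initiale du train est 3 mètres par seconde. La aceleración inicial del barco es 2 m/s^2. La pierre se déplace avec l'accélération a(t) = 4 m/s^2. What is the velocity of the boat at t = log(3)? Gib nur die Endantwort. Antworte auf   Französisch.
v(log(3)) = -2/3.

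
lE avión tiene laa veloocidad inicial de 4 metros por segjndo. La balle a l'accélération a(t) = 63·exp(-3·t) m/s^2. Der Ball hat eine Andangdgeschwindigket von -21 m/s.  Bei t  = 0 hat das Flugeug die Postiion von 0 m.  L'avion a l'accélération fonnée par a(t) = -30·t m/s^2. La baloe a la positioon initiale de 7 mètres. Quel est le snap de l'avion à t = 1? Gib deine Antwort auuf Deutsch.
Wir müssen unsere Gleichung für die Beschleunigung a(t) = -30·t 2-mal ableiten. Durch Ableiten von der Beschleunigung erhalten wir den Ruck: j(t) = -30. Die Ableitung von dem Ruck ergibt den Snap: s(t) = 0. Aus der Gleichung für den Snap s(t) = 0, setzen wir t = 1 ein und erhalten s = 0.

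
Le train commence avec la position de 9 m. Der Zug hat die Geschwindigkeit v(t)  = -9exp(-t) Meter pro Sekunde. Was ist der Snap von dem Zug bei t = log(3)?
Wir müssen unsere Gleichung für die Geschwindigkeit v(t) = -9·exp(-t) 3-mal ableiten. Mit d/dt von v(t) finden wir a(t) = 9·exp(-t). Durch Ableiten von der Beschleunigung erhalten wir den Ruck: j(t) = -9·exp(-t). Durch Ableiten von dem Ruck erhalten wir den Snap: s(t) = 9·exp(-t). Mit s(t) = 9·exp(-t) und Einsetzen von t = log(3), finden wir s = 3.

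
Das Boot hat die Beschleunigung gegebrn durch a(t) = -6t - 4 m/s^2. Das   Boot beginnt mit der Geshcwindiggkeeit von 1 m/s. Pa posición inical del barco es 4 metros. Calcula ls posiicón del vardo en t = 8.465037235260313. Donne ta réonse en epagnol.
Para resolver esto, necesitamos tomar 2 integrales de nuestra ecuación de la aceleración a(t) = -6·t - 4. La antiderivada de la aceleración, con v(0) = 1, da la velocidad: v(t) = -3·t^2 - 4·t + 1. La integral de la velocidad, con x(0) = 4, da la posición: x(t) = -t^3 - 2·t^2 + t + 4. De la ecuación de la posición x(t) = -t^3 - 2·t^2 + t + 4, sustituimos t = 8.465037235260313 para obtener x = -737.426622628209.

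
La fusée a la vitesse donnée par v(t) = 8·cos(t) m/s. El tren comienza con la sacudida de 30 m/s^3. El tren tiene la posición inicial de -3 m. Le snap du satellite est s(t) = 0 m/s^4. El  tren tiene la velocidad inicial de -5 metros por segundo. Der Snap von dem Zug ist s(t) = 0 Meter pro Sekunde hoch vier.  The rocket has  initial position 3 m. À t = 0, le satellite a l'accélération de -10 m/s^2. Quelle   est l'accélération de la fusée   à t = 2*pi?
Pour résoudre ceci, nous devons prendre 1 dérivée de notre équation de la vitesse v(t) = 8·cos(t). En dérivant la vitesse, nous obtenons l'accélération: a(t) = -8·sin(t). De l'équation de l'accélération a(t) = -8·sin(t), nous substituons t = 2*pi pour obtenir a = 0.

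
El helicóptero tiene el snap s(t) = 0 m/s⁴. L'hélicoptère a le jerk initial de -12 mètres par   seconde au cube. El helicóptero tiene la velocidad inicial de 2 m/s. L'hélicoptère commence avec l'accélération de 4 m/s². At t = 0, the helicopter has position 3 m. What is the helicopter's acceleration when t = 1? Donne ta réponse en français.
Nous devons trouver la primitive de notre équation du snap s(t) = 0 2 fois. En intégrant le snap et en utilisant la condition initiale j(0) = -12, nous obtenons j(t) = -12. En prenant ∫j(t)dt et en appliquant a(0) = 4, nous trouvons a(t) = 4 - 12·t. En utilisant a(t) = 4 - 12·t et en substituant t = 1, nous trouvons a = -8.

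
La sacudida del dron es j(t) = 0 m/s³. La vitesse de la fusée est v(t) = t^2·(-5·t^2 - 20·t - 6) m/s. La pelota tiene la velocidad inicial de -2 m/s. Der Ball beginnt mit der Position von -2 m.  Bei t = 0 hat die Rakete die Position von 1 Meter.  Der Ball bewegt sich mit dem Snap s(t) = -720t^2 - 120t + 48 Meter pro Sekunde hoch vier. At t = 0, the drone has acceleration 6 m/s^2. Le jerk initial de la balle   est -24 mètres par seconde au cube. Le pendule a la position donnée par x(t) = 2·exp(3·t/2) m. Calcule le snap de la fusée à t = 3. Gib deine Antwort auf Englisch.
We must differentiate our velocity equation v(t) = t^2·(-5·t^2 - 20·t - 6) 3 times. The derivative of velocity gives acceleration: a(t) = t^2·(-10·t - 20) + 2·t·(-5·t^2 - 20·t - 6). Taking d/dt of a(t), we find j(t) = -20·t^2 + 4·t·(-10·t - 20) - 40·t - 12. The derivative of jerk gives snap: s(t) = -120·t - 120. From the given snap equation s(t) = -120·t - 120, we substitute t = 3 to get s = -480.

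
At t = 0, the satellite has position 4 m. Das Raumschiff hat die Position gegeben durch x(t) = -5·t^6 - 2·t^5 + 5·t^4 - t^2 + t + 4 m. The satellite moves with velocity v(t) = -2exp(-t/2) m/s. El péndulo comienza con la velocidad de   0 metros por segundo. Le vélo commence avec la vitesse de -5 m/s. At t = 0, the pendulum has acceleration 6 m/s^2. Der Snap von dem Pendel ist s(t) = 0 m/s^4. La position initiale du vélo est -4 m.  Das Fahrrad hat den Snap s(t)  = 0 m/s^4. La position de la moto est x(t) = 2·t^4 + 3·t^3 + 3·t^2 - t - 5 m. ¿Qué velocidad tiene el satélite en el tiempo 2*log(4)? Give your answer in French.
Nous avons la vitesse v(t) = -2·exp(-t/2). En substituant t = 2*log(4): v(2*log(4)) = -1/2.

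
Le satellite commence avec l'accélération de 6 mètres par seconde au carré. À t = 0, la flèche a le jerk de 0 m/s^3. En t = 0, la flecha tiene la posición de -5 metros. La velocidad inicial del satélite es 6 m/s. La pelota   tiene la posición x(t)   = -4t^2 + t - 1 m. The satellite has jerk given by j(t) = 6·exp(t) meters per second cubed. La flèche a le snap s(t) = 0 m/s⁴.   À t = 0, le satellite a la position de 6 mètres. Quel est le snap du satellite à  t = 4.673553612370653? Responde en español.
Para resolver esto, necesitamos tomar 1 derivada de nuestra ecuación de la sacudida j(t) = 6·exp(t). Derivando la sacudida, obtenemos el snap: s(t) = 6·exp(t). Tenemos el snap s(t) = 6·exp(t). Sustituyendo t = 4.673553612370653: s(4.673553612370653) = 642.465476080429.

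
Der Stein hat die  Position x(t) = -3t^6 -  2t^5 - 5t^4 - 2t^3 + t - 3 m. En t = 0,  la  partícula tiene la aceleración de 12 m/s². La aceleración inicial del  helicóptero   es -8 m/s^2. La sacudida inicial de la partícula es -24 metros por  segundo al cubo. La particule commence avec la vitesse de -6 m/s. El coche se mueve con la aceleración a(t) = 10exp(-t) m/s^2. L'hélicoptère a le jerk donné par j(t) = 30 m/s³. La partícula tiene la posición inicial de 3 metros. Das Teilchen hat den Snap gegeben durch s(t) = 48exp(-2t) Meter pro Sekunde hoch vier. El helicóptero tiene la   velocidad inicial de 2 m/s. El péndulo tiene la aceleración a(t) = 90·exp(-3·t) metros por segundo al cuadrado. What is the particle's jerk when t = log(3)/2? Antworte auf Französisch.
Nous devons trouver l'intégrale de notre équation du snap s(t) = 48·exp(-2·t) 1 fois. En intégrant le snap et en utilisant la condition initiale j(0) = -24, nous obtenons j(t) = -24·exp(-2·t). Nous avons le jerk j(t) = -24·exp(-2·t). En substituant t = log(3)/2: j(log(3)/2) = -8.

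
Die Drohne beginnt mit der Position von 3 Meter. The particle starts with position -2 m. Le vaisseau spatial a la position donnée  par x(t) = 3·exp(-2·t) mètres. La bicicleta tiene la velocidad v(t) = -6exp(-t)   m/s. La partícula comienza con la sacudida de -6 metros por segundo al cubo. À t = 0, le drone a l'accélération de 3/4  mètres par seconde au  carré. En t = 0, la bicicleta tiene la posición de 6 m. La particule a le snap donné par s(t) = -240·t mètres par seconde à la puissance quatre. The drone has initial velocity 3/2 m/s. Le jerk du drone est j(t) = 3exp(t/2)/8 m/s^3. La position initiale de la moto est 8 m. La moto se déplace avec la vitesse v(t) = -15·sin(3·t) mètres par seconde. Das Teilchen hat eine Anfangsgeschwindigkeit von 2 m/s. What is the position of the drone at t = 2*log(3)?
We must find the integral of our jerk equation j(t) = 3·exp(t/2)/8 3 times. The integral of jerk, with a(0) = 3/4, gives acceleration: a(t) = 3·exp(t/2)/4. The antiderivative of acceleration, with v(0) = 3/2, gives velocity: v(t) = 3·exp(t/2)/2. Taking ∫v(t)dt and applying x(0) = 3, we find x(t) = 3·exp(t/2). Using x(t) = 3·exp(t/2) and substituting t = 2*log(3), we find x = 9.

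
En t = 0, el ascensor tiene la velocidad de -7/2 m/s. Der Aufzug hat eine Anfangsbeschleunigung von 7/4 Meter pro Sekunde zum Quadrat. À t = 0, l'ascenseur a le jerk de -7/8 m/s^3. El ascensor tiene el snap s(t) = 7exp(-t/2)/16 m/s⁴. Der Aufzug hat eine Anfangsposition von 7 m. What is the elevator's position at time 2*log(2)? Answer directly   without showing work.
x(2*log(2)) = 7/2.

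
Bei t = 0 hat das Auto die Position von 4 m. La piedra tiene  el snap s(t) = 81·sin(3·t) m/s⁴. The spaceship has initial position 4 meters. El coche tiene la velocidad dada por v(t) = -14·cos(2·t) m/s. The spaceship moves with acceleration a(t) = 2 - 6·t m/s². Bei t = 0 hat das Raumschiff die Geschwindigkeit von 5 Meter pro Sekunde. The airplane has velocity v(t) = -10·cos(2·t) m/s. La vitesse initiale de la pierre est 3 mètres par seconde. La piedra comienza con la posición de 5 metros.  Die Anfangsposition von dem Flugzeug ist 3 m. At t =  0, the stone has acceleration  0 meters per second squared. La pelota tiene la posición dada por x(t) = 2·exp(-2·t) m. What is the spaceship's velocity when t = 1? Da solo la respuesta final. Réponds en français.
La vitesse à t = 1 est v = 4.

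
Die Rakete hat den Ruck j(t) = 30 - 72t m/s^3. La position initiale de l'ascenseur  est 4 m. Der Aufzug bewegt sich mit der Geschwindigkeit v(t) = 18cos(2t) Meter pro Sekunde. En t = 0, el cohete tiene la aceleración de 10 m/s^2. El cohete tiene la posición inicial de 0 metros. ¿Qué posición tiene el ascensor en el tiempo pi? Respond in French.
Pour résoudre ceci, nous devons prendre 1 primitive de notre équation de la vitesse v(t) = 18·cos(2·t). L'intégrale de la vitesse, avec x(0) = 4, donne la position: x(t) = 9·sin(2·t) + 4. En utilisant x(t) = 9·sin(2·t) + 4 et en substituant t = pi, nous trouvons x = 4.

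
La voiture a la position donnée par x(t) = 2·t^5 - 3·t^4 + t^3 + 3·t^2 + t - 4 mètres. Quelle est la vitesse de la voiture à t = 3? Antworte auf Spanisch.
Debemos derivar nuestra ecuación de la posición x(t) = 2·t^5 - 3·t^4 + t^3 + 3·t^2 + t - 4 1 vez. Derivando la posición, obtenemos la velocidad: v(t) = 10·t^4 - 12·t^3 + 3·t^2 + 6·t + 1. Usando v(t) = 10·t^4 - 12·t^3 + 3·t^2 + 6·t + 1 y sustituyendo t = 3, encontramos v = 532.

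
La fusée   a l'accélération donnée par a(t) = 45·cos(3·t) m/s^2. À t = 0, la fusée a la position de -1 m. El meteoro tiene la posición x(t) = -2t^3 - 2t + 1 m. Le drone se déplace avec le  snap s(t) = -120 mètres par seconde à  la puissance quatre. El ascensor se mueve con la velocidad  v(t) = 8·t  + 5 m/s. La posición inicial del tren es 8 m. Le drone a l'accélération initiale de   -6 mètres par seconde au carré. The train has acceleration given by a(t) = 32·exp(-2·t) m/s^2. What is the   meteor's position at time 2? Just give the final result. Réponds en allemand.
Die Antwort ist -19.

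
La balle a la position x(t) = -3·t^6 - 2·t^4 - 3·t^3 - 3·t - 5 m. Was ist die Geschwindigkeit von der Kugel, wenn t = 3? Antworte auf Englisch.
To solve this, we need to take 1 derivative of our position equation x(t) = -3·t^6 - 2·t^4 - 3·t^3 - 3·t - 5. The derivative of position gives velocity: v(t) = -18·t^5 - 8·t^3 - 9·t^2 - 3. From the given velocity equation v(t) = -18·t^5 - 8·t^3 - 9·t^2 - 3, we substitute t = 3 to get v = -4674.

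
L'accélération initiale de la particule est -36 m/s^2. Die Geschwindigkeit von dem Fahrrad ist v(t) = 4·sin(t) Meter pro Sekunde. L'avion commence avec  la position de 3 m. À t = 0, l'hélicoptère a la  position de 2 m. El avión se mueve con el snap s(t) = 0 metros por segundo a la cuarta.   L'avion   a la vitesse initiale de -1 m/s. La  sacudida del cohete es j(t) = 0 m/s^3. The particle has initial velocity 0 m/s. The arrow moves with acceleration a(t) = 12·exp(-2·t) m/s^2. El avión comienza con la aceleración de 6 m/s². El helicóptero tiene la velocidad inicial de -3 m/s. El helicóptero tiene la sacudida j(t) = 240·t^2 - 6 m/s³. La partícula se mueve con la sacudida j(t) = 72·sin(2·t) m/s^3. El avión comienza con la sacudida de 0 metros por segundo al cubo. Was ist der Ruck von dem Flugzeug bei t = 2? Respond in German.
Wir müssen unsere Gleichung für den Snap s(t) = 0 1-mal integrieren. Die Stammfunktion von dem Snap, mit j(0) = 0, ergibt den Ruck: j(t) = 0. Aus der Gleichung für den Ruck j(t) = 0, setzen wir t = 2 ein und erhalten j = 0.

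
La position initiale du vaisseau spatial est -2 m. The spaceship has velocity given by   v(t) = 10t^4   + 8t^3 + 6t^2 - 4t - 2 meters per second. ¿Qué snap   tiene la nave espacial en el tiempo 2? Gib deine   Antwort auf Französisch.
Nous devons dériver notre équation de la vitesse v(t) = 10·t^4 + 8·t^3 + 6·t^2 - 4·t - 2 3 fois. En prenant d/dt de v(t), nous trouvons a(t) = 40·t^3 + 24·t^2 + 12·t - 4. En prenant d/dt de a(t), nous trouvons j(t) = 120·t^2 + 48·t + 12. En dérivant le jerk, nous obtenons le snap: s(t) = 240·t + 48. Nous avons le snap s(t) = 240·t + 48. En substituant t = 2: s(2) = 528.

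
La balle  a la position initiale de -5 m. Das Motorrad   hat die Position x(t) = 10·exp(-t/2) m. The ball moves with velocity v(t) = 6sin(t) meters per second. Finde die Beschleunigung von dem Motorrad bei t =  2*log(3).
Wir müssen unsere Gleichung für die Position x(t) = 10·exp(-t/2) 2-mal ableiten. Durch Ableiten von der Position erhalten wir die Geschwindigkeit: v(t) = -5·exp(-t/2). Mit d/dt von v(t) finden wir a(t) = 5·exp(-t/2)/2. Mit a(t) = 5·exp(-t/2)/2 und Einsetzen von t = 2*log(3), finden wir a = 5/6.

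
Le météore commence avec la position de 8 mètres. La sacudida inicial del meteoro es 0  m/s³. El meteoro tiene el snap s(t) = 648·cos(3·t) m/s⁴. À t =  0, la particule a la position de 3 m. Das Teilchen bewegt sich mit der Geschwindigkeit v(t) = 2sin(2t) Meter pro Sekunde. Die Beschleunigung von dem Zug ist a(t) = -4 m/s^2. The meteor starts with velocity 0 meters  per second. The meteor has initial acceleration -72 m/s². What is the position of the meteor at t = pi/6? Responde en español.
Partiendo del snap s(t) = 648·cos(3·t), tomamos 4 integrales. Integrando el snap y usando la condición inicial j(0) = 0, obtenemos j(t) = 216·sin(3·t). La antiderivada de la sacudida, con a(0) = -72, da la aceleración: a(t) = -72·cos(3·t). Integrando la aceleración y usando la condición inicial v(0) = 0, obtenemos v(t) = -24·sin(3·t). La antiderivada de la velocidad, con x(0) = 8, da la posición: x(t) = 8·cos(3·t). Tenemos la posición x(t) = 8·cos(3·t). Sustituyendo t = pi/6: x(pi/6) = 0.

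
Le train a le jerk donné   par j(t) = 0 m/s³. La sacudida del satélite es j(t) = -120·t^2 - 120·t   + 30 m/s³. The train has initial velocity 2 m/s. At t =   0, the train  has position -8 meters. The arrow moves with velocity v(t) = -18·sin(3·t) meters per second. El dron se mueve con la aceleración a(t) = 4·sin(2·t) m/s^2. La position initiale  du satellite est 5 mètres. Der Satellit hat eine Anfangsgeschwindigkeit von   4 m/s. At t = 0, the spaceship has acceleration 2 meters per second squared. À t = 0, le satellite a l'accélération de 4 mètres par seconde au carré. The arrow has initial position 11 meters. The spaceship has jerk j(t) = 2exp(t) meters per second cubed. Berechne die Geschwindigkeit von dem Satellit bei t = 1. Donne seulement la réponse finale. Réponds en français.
La réponse est -7.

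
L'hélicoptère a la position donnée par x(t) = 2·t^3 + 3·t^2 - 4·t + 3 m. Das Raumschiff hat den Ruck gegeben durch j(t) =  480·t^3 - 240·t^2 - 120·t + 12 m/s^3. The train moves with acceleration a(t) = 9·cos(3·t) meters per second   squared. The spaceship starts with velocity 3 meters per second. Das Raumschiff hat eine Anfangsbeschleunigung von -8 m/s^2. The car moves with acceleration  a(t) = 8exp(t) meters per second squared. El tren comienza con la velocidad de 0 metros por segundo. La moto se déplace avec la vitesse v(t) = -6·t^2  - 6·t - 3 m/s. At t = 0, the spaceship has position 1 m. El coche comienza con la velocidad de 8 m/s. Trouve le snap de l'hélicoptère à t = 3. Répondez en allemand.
Ausgehend von der Position x(t) = 2·t^3 + 3·t^2 - 4·t + 3, nehmen wir 4 Ableitungen. Mit d/dt von x(t) finden wir v(t) = 6·t^2 + 6·t - 4. Durch Ableiten von der Geschwindigkeit erhalten wir die Beschleunigung: a(t) = 12·t + 6. Die Ableitung von der Beschleunigung ergibt den Ruck: j(t) = 12. Mit d/dt von j(t) finden wir s(t) = 0. Aus der Gleichung für den Snap s(t) = 0, setzen wir t = 3 ein und erhalten s = 0.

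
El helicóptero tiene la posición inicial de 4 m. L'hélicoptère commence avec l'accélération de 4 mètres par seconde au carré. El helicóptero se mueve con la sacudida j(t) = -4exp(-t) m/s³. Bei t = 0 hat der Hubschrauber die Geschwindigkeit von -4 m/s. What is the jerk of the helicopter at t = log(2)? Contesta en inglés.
Using j(t) = -4·exp(-t) and substituting t = log(2), we find j = -2.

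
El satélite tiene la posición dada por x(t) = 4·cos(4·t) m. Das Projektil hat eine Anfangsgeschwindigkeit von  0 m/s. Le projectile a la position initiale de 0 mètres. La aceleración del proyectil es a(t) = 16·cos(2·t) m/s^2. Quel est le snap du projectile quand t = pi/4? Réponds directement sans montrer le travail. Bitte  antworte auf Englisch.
At t = pi/4, s = 0.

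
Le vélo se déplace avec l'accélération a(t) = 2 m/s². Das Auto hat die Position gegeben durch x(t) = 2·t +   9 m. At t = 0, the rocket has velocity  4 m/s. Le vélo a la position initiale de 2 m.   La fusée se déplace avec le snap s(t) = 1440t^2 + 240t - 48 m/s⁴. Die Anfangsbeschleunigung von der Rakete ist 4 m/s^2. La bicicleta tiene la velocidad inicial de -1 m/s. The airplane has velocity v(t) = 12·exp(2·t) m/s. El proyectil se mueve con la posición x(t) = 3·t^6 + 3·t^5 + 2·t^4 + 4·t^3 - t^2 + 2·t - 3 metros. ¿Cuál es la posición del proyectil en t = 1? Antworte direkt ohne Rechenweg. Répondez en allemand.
Die Antwort ist 10.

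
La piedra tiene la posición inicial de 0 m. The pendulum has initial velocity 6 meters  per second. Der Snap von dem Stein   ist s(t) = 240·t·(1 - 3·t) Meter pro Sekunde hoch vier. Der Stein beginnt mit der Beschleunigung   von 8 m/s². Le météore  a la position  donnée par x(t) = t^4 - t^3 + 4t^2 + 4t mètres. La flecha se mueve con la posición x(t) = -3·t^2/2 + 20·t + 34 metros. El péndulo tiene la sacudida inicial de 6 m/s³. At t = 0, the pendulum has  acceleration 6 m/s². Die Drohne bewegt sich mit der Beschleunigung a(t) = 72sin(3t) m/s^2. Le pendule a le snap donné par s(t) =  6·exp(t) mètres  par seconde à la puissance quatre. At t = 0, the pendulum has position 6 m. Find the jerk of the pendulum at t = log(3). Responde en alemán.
Um dies zu lösen, müssen wir 1 Stammfunktion unserer Gleichung für den Snap s(t) = 6·exp(t) finden. Die Stammfunktion von dem Snap ist der Ruck. Mit j(0) = 6 erhalten wir j(t) = 6·exp(t). Aus der Gleichung für den Ruck j(t) = 6·exp(t), setzen wir t = log(3) ein und erhalten j = 18.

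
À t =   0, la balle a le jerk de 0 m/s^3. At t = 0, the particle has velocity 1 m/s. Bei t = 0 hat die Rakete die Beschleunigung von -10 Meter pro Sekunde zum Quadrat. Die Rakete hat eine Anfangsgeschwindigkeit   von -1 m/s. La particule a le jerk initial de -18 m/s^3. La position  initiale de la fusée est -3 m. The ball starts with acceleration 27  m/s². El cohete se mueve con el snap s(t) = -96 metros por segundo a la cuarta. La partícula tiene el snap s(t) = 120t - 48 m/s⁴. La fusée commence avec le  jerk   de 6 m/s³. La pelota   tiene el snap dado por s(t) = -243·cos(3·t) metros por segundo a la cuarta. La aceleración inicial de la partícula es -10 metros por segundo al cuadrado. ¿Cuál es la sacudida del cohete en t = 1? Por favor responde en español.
Debemos encontrar la integral de nuestra ecuación del snap s(t) = -96 1 vez. La integral del snap, con j(0) = 6, da la sacudida: j(t) = 6 - 96·t. Tenemos la sacudida j(t) = 6 - 96·t. Sustituyendo t = 1: j(1) = -90.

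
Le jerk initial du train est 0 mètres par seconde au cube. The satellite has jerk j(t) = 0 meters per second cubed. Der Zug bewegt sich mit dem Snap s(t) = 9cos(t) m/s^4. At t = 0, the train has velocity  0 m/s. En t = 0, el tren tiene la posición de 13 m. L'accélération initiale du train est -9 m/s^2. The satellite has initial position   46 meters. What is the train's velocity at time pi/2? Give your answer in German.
Ausgehend von dem Snap s(t) = 9·cos(t), nehmen wir 3 Stammfunktionen. Mit ∫s(t)dt und Anwendung von j(0) = 0, finden wir j(t) = 9·sin(t). Mit ∫j(t)dt und Anwendung von a(0) = -9, finden wir a(t) = -9·cos(t). Die Stammfunktion von der Beschleunigung, mit v(0) = 0, ergibt die Geschwindigkeit: v(t) = -9·sin(t). Mit v(t) = -9·sin(t) und Einsetzen von t = pi/2, finden wir v = -9.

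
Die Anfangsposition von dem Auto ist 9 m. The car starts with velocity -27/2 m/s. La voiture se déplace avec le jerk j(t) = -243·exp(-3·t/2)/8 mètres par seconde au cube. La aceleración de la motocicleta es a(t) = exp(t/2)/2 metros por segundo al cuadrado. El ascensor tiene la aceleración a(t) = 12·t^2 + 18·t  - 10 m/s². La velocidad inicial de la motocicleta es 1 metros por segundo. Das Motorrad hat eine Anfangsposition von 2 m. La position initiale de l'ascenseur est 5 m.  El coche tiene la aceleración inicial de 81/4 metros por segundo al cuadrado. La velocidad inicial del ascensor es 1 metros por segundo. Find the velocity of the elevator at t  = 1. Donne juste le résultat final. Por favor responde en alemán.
Die Antwort ist 4.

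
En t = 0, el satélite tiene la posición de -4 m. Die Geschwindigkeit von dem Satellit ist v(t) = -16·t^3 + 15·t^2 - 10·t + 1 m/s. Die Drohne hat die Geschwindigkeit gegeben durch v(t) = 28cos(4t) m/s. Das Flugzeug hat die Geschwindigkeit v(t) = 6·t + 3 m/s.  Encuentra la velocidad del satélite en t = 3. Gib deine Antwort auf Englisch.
We have velocity v(t) = -16·t^3 + 15·t^2 - 10·t + 1. Substituting t = 3: v(3) = -326.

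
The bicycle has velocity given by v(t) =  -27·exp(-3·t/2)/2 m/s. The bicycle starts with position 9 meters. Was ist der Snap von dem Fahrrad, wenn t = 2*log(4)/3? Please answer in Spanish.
Debemos derivar nuestra ecuación de la velocidad v(t) = -27·exp(-3·t/2)/2 3 veces. Derivando la velocidad, obtenemos la aceleración: a(t) = 81·exp(-3·t/2)/4. Derivando la aceleración, obtenemos la sacudida: j(t) = -243·exp(-3·t/2)/8. Tomando d/dt de j(t), encontramos s(t) = 729·exp(-3·t/2)/16. Usando s(t) = 729·exp(-3·t/2)/16 y sustituyendo t = 2*log(4)/3, encontramos s = 729/64.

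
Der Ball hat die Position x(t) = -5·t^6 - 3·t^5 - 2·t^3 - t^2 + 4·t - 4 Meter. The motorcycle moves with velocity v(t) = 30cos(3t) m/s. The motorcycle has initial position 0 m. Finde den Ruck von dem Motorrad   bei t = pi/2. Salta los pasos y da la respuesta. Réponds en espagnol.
La sacudida en t = pi/2 es j = 0.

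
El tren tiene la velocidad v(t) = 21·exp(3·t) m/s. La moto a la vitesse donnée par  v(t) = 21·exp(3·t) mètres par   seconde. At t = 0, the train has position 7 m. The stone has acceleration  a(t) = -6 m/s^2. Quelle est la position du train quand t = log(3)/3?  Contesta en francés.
Nous devons trouver la primitive de notre équation de la vitesse v(t) = 21·exp(3·t) 1 fois. La primitive de la vitesse est la position. En utilisant x(0) = 7, nous obtenons x(t) = 7·exp(3·t). De l'équation de la position x(t) = 7·exp(3·t), nous substituons t = log(3)/3 pour obtenir x = 21.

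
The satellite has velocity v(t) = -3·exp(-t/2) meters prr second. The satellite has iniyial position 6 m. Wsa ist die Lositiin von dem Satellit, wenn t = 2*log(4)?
Ausgehend von der Geschwindigkeit v(t) = -3·exp(-t/2), nehmen wir 1 Stammfunktion. Mit ∫v(t)dt und Anwendung von x(0) = 6, finden wir x(t) = 6·exp(-t/2). Mit x(t) = 6·exp(-t/2) und Einsetzen von t = 2*log(4), finden wir x = 3/2.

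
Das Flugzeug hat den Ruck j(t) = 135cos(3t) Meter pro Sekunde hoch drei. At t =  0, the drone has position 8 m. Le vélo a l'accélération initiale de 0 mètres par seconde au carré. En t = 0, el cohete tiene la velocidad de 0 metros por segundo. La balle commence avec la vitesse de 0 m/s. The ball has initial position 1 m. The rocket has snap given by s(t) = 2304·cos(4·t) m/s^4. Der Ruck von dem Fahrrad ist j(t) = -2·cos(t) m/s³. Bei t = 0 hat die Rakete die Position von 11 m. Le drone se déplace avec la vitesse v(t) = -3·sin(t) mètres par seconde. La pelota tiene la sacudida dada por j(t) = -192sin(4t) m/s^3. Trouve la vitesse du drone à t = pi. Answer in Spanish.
Tenemos la velocidad v(t) = -3·sin(t). Sustituyendo t = pi: v(pi) = 0.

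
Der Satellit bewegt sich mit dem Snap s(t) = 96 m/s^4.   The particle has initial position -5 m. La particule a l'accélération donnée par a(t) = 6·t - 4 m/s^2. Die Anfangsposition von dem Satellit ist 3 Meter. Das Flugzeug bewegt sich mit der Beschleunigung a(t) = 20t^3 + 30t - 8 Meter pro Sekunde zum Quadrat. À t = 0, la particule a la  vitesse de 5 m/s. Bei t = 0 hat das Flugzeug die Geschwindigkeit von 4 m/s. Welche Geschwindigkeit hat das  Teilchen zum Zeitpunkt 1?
Ausgehend von der Beschleunigung a(t) = 6·t - 4, nehmen wir 1 Integral. Durch Integration von der Beschleunigung und Verwendung der Anfangsbedingung v(0) = 5, erhalten wir v(t) = 3·t^2 - 4·t + 5. Wir haben die Geschwindigkeit v(t) = 3·t^2 - 4·t + 5. Durch Einsetzen von t = 1: v(1) = 4.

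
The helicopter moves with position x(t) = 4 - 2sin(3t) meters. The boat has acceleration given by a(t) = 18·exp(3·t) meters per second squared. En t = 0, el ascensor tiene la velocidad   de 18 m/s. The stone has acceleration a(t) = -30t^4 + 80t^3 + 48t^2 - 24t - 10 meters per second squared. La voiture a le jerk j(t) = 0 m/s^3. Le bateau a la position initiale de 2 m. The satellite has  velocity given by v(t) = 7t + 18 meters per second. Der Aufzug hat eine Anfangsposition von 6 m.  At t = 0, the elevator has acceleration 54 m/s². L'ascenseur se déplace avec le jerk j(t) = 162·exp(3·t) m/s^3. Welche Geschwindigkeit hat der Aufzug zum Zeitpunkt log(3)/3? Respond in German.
Wir müssen unsere Gleichung für den Ruck j(t) = 162·exp(3·t) 2-mal integrieren. Das Integral von dem Ruck, mit a(0) = 54, ergibt die Beschleunigung: a(t) = 54·exp(3·t). Das Integral von der Beschleunigung, mit v(0) = 18, ergibt die Geschwindigkeit: v(t) = 18·exp(3·t). Aus der Gleichung für die Geschwindigkeit v(t) = 18·exp(3·t), setzen wir t = log(3)/3 ein und erhalten v = 54.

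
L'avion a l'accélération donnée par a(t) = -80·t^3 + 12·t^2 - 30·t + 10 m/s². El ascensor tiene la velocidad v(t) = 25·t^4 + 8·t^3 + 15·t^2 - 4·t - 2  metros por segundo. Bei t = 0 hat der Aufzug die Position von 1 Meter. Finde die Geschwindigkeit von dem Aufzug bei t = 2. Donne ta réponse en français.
Nous avons la vitesse v(t) = 25·t^4 + 8·t^3 + 15·t^2 - 4·t - 2. En substituant t = 2: v(2) = 514.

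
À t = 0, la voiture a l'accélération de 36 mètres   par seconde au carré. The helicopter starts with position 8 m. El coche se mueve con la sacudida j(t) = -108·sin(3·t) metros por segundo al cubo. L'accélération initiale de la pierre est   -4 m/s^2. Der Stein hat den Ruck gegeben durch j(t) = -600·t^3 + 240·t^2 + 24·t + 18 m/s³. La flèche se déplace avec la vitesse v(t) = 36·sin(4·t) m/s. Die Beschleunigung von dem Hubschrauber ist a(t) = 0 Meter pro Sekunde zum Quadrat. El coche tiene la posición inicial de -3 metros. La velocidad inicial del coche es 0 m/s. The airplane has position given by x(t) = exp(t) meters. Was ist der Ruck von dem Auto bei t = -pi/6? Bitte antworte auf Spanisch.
Tenemos la sacudida j(t) = -108·sin(3·t). Sustituyendo t = -pi/6: j(-pi/6) = 108.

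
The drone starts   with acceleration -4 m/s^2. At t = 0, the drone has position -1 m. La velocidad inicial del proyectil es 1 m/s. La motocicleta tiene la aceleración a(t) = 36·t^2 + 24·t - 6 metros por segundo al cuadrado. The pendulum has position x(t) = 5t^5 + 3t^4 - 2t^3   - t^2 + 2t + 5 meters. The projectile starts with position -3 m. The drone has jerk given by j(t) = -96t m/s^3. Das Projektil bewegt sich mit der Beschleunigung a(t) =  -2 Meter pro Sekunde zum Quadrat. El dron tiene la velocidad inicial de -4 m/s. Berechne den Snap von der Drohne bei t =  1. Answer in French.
Nous devons dériver notre équation du jerk j(t) = -96·t 1 fois. La dérivée du jerk donne le snap: s(t) = -96. De l'équation du snap s(t) = -96, nous substituons t = 1 pour obtenir s = -96.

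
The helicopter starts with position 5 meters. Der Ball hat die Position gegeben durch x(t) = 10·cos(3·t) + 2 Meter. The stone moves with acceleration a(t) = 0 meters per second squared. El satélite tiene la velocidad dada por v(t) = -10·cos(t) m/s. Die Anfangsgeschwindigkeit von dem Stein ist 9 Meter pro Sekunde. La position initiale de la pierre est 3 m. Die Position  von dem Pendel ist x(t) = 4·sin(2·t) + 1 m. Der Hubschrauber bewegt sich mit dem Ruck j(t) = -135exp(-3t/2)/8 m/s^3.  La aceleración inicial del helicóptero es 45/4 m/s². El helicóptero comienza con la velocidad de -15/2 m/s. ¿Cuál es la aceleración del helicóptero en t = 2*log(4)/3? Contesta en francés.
Nous devons trouver l'intégrale de notre équation du jerk j(t) = -135·exp(-3·t/2)/8 1 fois. L'intégrale du jerk est l'accélération. En utilisant a(0) = 45/4, nous obtenons a(t) = 45·exp(-3·t/2)/4. En utilisant a(t) = 45·exp(-3·t/2)/4 et en substituant t = 2*log(4)/3, nous trouvons a = 45/16.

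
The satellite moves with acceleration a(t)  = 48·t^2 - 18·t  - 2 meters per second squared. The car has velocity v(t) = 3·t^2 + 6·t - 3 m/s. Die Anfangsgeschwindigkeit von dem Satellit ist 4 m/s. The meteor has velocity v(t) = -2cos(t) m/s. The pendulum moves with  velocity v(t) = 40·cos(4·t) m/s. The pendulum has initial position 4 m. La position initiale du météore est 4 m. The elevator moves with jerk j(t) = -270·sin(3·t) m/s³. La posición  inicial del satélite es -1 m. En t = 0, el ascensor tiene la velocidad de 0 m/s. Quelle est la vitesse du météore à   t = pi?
De l'équation de la vitesse v(t) = -2·cos(t), nous substituons t = pi pour obtenir v = 2.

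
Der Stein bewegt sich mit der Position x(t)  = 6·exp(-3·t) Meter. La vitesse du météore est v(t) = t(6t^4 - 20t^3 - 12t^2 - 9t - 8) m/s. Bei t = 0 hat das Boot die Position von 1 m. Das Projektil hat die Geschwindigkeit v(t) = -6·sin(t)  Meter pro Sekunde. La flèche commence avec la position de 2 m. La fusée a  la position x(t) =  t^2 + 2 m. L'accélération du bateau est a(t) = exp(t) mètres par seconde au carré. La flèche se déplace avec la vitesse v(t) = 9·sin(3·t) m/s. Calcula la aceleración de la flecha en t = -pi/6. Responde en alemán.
Ausgehend von der Geschwindigkeit v(t) = 9·sin(3·t), nehmen wir 1 Ableitung. Die Ableitung von der Geschwindigkeit ergibt die Beschleunigung: a(t) = 27·cos(3·t). Mit a(t) = 27·cos(3·t) und Einsetzen von t = -pi/6, finden wir a = 0.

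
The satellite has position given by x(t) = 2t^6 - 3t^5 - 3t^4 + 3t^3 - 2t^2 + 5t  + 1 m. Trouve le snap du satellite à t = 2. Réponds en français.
En partant de la position x(t) = 2·t^6 - 3·t^5 - 3·t^4 + 3·t^3 - 2·t^2 + 5·t + 1, nous prenons 4 dérivées. En dérivant la position, nous obtenons la vitesse: v(t) = 12·t^5 - 15·t^4 - 12·t^3 + 9·t^2 - 4·t + 5. En prenant d/dt de v(t), nous trouvons a(t) = 60·t^4 - 60·t^3 - 36·t^2 + 18·t - 4. La dérivée de l'accélération donne le jerk: j(t) = 240·t^3 - 180·t^2 - 72·t + 18. En prenant d/dt de j(t), nous trouvons s(t) = 720·t^2 - 360·t - 72. En utilisant s(t) = 720·t^2 - 360·t - 72 et en substituant t = 2, nous trouvons s = 2088.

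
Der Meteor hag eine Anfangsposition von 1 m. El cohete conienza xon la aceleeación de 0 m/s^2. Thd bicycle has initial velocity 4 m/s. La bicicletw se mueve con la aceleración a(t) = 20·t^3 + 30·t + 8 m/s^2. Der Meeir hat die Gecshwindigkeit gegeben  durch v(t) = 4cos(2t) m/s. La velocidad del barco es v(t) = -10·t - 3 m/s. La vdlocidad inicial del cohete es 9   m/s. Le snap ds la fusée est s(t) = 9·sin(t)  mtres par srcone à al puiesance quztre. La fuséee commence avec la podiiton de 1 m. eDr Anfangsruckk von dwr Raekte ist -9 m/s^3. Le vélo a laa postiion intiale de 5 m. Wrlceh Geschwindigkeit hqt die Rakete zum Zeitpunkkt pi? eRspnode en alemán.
Ausgehend von dem Snap s(t) = 9·sin(t), nehmen wir 3 Stammfunktionen. Durch Integration von dem Snap und Verwendung der Anfangsbedingung j(0) = -9, erhalten wir j(t) = -9·cos(t). Die Stammfunktion von dem Ruck ist die Beschleunigung. Mit a(0) = 0 erhalten wir a(t) = -9·sin(t). Mit ∫a(t)dt und Anwendung von v(0) = 9, finden wir v(t) = 9·cos(t). Mit v(t) = 9·cos(t) und Einsetzen von t = pi, finden wir v = -9.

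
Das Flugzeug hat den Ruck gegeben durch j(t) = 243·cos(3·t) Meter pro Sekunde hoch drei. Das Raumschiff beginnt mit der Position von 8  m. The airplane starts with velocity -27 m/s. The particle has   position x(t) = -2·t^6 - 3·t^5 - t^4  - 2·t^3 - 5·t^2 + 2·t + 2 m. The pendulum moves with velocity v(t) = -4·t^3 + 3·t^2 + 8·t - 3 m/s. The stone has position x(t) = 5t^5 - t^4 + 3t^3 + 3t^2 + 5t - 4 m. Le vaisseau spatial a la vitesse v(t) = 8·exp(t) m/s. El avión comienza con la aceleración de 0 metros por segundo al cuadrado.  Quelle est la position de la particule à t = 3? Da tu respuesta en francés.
En utilisant x(t) = -2·t^6 - 3·t^5 - t^4 - 2·t^3 - 5·t^2 + 2·t + 2 et en substituant t = 3, nous trouvons x = -2359.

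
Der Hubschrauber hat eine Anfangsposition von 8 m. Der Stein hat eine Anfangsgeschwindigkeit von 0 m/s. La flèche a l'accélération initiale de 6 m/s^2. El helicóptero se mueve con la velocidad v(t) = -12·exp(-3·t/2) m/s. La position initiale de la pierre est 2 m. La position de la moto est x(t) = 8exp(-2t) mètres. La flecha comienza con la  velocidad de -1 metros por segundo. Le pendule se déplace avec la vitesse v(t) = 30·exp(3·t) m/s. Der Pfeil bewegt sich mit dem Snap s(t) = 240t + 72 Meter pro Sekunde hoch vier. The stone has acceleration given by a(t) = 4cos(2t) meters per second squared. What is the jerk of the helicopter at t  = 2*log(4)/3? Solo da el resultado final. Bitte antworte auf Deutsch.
Bei t = 2*log(4)/3, j = -27/4.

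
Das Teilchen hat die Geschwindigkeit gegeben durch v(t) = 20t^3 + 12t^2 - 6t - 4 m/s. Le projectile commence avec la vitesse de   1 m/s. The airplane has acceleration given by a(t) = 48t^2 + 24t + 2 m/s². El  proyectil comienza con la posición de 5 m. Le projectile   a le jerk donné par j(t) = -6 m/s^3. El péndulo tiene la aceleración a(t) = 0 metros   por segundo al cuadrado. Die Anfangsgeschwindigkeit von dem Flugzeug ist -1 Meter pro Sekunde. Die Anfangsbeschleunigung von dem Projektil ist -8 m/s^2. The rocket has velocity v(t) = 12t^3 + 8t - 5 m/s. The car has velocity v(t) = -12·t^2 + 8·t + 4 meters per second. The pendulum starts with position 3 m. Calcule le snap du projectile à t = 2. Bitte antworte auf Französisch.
En partant du jerk j(t) = -6, nous prenons 1 dérivée. En prenant d/dt de j(t), nous trouvons s(t) = 0. En utilisant s(t) = 0 et en substituant t = 2, nous trouvons s = 0.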